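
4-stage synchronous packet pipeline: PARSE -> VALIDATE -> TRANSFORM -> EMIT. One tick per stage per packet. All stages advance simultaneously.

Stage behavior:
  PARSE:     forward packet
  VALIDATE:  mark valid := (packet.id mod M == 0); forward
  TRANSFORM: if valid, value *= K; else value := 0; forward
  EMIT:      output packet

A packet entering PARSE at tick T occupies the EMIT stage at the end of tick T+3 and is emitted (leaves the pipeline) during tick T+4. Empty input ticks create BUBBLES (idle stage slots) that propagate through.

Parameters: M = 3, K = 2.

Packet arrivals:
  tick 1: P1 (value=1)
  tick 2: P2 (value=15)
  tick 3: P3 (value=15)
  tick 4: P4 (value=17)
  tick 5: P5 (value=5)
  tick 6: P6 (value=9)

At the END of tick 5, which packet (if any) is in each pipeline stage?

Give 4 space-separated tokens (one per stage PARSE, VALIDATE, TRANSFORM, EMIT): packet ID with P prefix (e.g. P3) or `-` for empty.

Answer: P5 P4 P3 P2

Derivation:
Tick 1: [PARSE:P1(v=1,ok=F), VALIDATE:-, TRANSFORM:-, EMIT:-] out:-; in:P1
Tick 2: [PARSE:P2(v=15,ok=F), VALIDATE:P1(v=1,ok=F), TRANSFORM:-, EMIT:-] out:-; in:P2
Tick 3: [PARSE:P3(v=15,ok=F), VALIDATE:P2(v=15,ok=F), TRANSFORM:P1(v=0,ok=F), EMIT:-] out:-; in:P3
Tick 4: [PARSE:P4(v=17,ok=F), VALIDATE:P3(v=15,ok=T), TRANSFORM:P2(v=0,ok=F), EMIT:P1(v=0,ok=F)] out:-; in:P4
Tick 5: [PARSE:P5(v=5,ok=F), VALIDATE:P4(v=17,ok=F), TRANSFORM:P3(v=30,ok=T), EMIT:P2(v=0,ok=F)] out:P1(v=0); in:P5
At end of tick 5: ['P5', 'P4', 'P3', 'P2']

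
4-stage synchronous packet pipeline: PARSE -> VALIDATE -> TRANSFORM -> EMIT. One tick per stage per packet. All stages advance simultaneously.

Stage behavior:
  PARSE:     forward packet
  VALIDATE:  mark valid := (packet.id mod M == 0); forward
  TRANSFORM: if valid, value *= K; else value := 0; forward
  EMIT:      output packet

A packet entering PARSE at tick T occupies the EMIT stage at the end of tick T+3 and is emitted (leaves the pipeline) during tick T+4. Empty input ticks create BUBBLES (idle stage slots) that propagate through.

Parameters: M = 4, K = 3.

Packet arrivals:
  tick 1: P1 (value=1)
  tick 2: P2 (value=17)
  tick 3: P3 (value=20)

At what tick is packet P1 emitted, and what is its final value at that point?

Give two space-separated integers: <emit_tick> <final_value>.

Answer: 5 0

Derivation:
Tick 1: [PARSE:P1(v=1,ok=F), VALIDATE:-, TRANSFORM:-, EMIT:-] out:-; in:P1
Tick 2: [PARSE:P2(v=17,ok=F), VALIDATE:P1(v=1,ok=F), TRANSFORM:-, EMIT:-] out:-; in:P2
Tick 3: [PARSE:P3(v=20,ok=F), VALIDATE:P2(v=17,ok=F), TRANSFORM:P1(v=0,ok=F), EMIT:-] out:-; in:P3
Tick 4: [PARSE:-, VALIDATE:P3(v=20,ok=F), TRANSFORM:P2(v=0,ok=F), EMIT:P1(v=0,ok=F)] out:-; in:-
Tick 5: [PARSE:-, VALIDATE:-, TRANSFORM:P3(v=0,ok=F), EMIT:P2(v=0,ok=F)] out:P1(v=0); in:-
Tick 6: [PARSE:-, VALIDATE:-, TRANSFORM:-, EMIT:P3(v=0,ok=F)] out:P2(v=0); in:-
Tick 7: [PARSE:-, VALIDATE:-, TRANSFORM:-, EMIT:-] out:P3(v=0); in:-
P1: arrives tick 1, valid=False (id=1, id%4=1), emit tick 5, final value 0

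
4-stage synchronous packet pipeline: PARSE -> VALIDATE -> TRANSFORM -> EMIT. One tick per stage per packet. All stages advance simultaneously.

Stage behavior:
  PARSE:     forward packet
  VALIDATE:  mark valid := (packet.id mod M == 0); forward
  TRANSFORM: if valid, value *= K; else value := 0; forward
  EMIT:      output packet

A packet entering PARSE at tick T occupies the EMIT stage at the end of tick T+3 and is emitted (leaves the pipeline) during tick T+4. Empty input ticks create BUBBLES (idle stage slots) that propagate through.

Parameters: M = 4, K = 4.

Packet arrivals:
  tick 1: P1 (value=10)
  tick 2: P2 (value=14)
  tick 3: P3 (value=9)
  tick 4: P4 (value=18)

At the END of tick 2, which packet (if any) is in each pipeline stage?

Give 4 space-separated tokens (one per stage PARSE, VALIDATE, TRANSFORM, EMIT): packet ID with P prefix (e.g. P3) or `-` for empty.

Tick 1: [PARSE:P1(v=10,ok=F), VALIDATE:-, TRANSFORM:-, EMIT:-] out:-; in:P1
Tick 2: [PARSE:P2(v=14,ok=F), VALIDATE:P1(v=10,ok=F), TRANSFORM:-, EMIT:-] out:-; in:P2
At end of tick 2: ['P2', 'P1', '-', '-']

Answer: P2 P1 - -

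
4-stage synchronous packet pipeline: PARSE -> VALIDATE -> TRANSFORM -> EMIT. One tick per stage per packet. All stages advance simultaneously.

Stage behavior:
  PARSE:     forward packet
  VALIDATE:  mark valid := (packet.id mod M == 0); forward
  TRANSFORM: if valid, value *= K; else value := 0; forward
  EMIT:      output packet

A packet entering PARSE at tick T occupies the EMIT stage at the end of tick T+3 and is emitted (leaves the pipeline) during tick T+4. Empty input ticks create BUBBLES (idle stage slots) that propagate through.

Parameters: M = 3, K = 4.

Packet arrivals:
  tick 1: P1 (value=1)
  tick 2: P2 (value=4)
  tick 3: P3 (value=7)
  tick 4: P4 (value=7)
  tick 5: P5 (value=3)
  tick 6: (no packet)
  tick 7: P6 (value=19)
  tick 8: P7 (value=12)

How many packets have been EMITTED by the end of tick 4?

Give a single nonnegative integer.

Tick 1: [PARSE:P1(v=1,ok=F), VALIDATE:-, TRANSFORM:-, EMIT:-] out:-; in:P1
Tick 2: [PARSE:P2(v=4,ok=F), VALIDATE:P1(v=1,ok=F), TRANSFORM:-, EMIT:-] out:-; in:P2
Tick 3: [PARSE:P3(v=7,ok=F), VALIDATE:P2(v=4,ok=F), TRANSFORM:P1(v=0,ok=F), EMIT:-] out:-; in:P3
Tick 4: [PARSE:P4(v=7,ok=F), VALIDATE:P3(v=7,ok=T), TRANSFORM:P2(v=0,ok=F), EMIT:P1(v=0,ok=F)] out:-; in:P4
Emitted by tick 4: []

Answer: 0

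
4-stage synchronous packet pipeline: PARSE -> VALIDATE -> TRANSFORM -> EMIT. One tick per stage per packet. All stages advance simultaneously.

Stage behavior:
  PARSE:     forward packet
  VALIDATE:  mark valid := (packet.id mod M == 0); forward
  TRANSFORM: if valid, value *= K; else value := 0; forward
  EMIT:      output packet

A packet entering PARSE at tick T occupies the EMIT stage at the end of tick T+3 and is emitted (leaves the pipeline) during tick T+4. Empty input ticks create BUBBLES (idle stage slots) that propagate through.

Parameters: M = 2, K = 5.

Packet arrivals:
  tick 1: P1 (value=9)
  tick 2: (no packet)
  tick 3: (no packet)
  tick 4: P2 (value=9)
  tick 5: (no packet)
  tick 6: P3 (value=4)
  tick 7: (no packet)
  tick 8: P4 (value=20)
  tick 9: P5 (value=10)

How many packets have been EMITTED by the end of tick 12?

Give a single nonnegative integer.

Answer: 4

Derivation:
Tick 1: [PARSE:P1(v=9,ok=F), VALIDATE:-, TRANSFORM:-, EMIT:-] out:-; in:P1
Tick 2: [PARSE:-, VALIDATE:P1(v=9,ok=F), TRANSFORM:-, EMIT:-] out:-; in:-
Tick 3: [PARSE:-, VALIDATE:-, TRANSFORM:P1(v=0,ok=F), EMIT:-] out:-; in:-
Tick 4: [PARSE:P2(v=9,ok=F), VALIDATE:-, TRANSFORM:-, EMIT:P1(v=0,ok=F)] out:-; in:P2
Tick 5: [PARSE:-, VALIDATE:P2(v=9,ok=T), TRANSFORM:-, EMIT:-] out:P1(v=0); in:-
Tick 6: [PARSE:P3(v=4,ok=F), VALIDATE:-, TRANSFORM:P2(v=45,ok=T), EMIT:-] out:-; in:P3
Tick 7: [PARSE:-, VALIDATE:P3(v=4,ok=F), TRANSFORM:-, EMIT:P2(v=45,ok=T)] out:-; in:-
Tick 8: [PARSE:P4(v=20,ok=F), VALIDATE:-, TRANSFORM:P3(v=0,ok=F), EMIT:-] out:P2(v=45); in:P4
Tick 9: [PARSE:P5(v=10,ok=F), VALIDATE:P4(v=20,ok=T), TRANSFORM:-, EMIT:P3(v=0,ok=F)] out:-; in:P5
Tick 10: [PARSE:-, VALIDATE:P5(v=10,ok=F), TRANSFORM:P4(v=100,ok=T), EMIT:-] out:P3(v=0); in:-
Tick 11: [PARSE:-, VALIDATE:-, TRANSFORM:P5(v=0,ok=F), EMIT:P4(v=100,ok=T)] out:-; in:-
Tick 12: [PARSE:-, VALIDATE:-, TRANSFORM:-, EMIT:P5(v=0,ok=F)] out:P4(v=100); in:-
Emitted by tick 12: ['P1', 'P2', 'P3', 'P4']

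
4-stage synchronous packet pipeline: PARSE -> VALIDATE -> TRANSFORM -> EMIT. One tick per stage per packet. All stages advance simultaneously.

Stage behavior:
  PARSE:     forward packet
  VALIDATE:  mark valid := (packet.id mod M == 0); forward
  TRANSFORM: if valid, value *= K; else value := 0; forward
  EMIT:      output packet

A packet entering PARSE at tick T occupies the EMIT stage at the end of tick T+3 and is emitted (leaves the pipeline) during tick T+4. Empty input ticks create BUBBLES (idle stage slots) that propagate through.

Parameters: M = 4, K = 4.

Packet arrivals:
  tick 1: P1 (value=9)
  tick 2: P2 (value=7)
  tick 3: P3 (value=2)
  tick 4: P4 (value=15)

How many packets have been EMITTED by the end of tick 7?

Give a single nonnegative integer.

Tick 1: [PARSE:P1(v=9,ok=F), VALIDATE:-, TRANSFORM:-, EMIT:-] out:-; in:P1
Tick 2: [PARSE:P2(v=7,ok=F), VALIDATE:P1(v=9,ok=F), TRANSFORM:-, EMIT:-] out:-; in:P2
Tick 3: [PARSE:P3(v=2,ok=F), VALIDATE:P2(v=7,ok=F), TRANSFORM:P1(v=0,ok=F), EMIT:-] out:-; in:P3
Tick 4: [PARSE:P4(v=15,ok=F), VALIDATE:P3(v=2,ok=F), TRANSFORM:P2(v=0,ok=F), EMIT:P1(v=0,ok=F)] out:-; in:P4
Tick 5: [PARSE:-, VALIDATE:P4(v=15,ok=T), TRANSFORM:P3(v=0,ok=F), EMIT:P2(v=0,ok=F)] out:P1(v=0); in:-
Tick 6: [PARSE:-, VALIDATE:-, TRANSFORM:P4(v=60,ok=T), EMIT:P3(v=0,ok=F)] out:P2(v=0); in:-
Tick 7: [PARSE:-, VALIDATE:-, TRANSFORM:-, EMIT:P4(v=60,ok=T)] out:P3(v=0); in:-
Emitted by tick 7: ['P1', 'P2', 'P3']

Answer: 3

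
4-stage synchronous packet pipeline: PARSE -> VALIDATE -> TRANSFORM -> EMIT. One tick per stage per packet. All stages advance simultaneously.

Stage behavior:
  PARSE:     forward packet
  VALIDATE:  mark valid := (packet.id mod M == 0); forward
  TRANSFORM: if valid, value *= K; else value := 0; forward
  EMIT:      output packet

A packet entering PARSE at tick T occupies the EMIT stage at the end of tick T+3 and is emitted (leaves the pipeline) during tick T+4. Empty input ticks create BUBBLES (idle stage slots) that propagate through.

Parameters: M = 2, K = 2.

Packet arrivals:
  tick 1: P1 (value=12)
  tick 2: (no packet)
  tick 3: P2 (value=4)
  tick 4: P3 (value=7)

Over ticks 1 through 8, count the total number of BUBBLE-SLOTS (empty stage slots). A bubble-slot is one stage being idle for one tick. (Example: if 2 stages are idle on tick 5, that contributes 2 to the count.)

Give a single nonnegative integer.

Tick 1: [PARSE:P1(v=12,ok=F), VALIDATE:-, TRANSFORM:-, EMIT:-] out:-; bubbles=3
Tick 2: [PARSE:-, VALIDATE:P1(v=12,ok=F), TRANSFORM:-, EMIT:-] out:-; bubbles=3
Tick 3: [PARSE:P2(v=4,ok=F), VALIDATE:-, TRANSFORM:P1(v=0,ok=F), EMIT:-] out:-; bubbles=2
Tick 4: [PARSE:P3(v=7,ok=F), VALIDATE:P2(v=4,ok=T), TRANSFORM:-, EMIT:P1(v=0,ok=F)] out:-; bubbles=1
Tick 5: [PARSE:-, VALIDATE:P3(v=7,ok=F), TRANSFORM:P2(v=8,ok=T), EMIT:-] out:P1(v=0); bubbles=2
Tick 6: [PARSE:-, VALIDATE:-, TRANSFORM:P3(v=0,ok=F), EMIT:P2(v=8,ok=T)] out:-; bubbles=2
Tick 7: [PARSE:-, VALIDATE:-, TRANSFORM:-, EMIT:P3(v=0,ok=F)] out:P2(v=8); bubbles=3
Tick 8: [PARSE:-, VALIDATE:-, TRANSFORM:-, EMIT:-] out:P3(v=0); bubbles=4
Total bubble-slots: 20

Answer: 20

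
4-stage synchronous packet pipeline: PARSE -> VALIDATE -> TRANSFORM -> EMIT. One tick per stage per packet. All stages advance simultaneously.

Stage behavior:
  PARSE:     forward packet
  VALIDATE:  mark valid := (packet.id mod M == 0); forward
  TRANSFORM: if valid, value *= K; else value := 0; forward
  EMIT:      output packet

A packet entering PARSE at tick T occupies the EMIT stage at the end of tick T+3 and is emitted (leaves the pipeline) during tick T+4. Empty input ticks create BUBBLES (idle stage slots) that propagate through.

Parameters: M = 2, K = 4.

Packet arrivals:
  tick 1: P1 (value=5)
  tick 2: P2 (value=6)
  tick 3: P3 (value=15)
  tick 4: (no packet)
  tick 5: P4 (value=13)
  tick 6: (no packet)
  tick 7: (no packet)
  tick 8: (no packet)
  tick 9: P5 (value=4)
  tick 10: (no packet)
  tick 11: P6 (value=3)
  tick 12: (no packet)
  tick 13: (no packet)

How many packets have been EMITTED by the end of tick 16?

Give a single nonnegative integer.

Answer: 6

Derivation:
Tick 1: [PARSE:P1(v=5,ok=F), VALIDATE:-, TRANSFORM:-, EMIT:-] out:-; in:P1
Tick 2: [PARSE:P2(v=6,ok=F), VALIDATE:P1(v=5,ok=F), TRANSFORM:-, EMIT:-] out:-; in:P2
Tick 3: [PARSE:P3(v=15,ok=F), VALIDATE:P2(v=6,ok=T), TRANSFORM:P1(v=0,ok=F), EMIT:-] out:-; in:P3
Tick 4: [PARSE:-, VALIDATE:P3(v=15,ok=F), TRANSFORM:P2(v=24,ok=T), EMIT:P1(v=0,ok=F)] out:-; in:-
Tick 5: [PARSE:P4(v=13,ok=F), VALIDATE:-, TRANSFORM:P3(v=0,ok=F), EMIT:P2(v=24,ok=T)] out:P1(v=0); in:P4
Tick 6: [PARSE:-, VALIDATE:P4(v=13,ok=T), TRANSFORM:-, EMIT:P3(v=0,ok=F)] out:P2(v=24); in:-
Tick 7: [PARSE:-, VALIDATE:-, TRANSFORM:P4(v=52,ok=T), EMIT:-] out:P3(v=0); in:-
Tick 8: [PARSE:-, VALIDATE:-, TRANSFORM:-, EMIT:P4(v=52,ok=T)] out:-; in:-
Tick 9: [PARSE:P5(v=4,ok=F), VALIDATE:-, TRANSFORM:-, EMIT:-] out:P4(v=52); in:P5
Tick 10: [PARSE:-, VALIDATE:P5(v=4,ok=F), TRANSFORM:-, EMIT:-] out:-; in:-
Tick 11: [PARSE:P6(v=3,ok=F), VALIDATE:-, TRANSFORM:P5(v=0,ok=F), EMIT:-] out:-; in:P6
Tick 12: [PARSE:-, VALIDATE:P6(v=3,ok=T), TRANSFORM:-, EMIT:P5(v=0,ok=F)] out:-; in:-
Tick 13: [PARSE:-, VALIDATE:-, TRANSFORM:P6(v=12,ok=T), EMIT:-] out:P5(v=0); in:-
Tick 14: [PARSE:-, VALIDATE:-, TRANSFORM:-, EMIT:P6(v=12,ok=T)] out:-; in:-
Tick 15: [PARSE:-, VALIDATE:-, TRANSFORM:-, EMIT:-] out:P6(v=12); in:-
Tick 16: [PARSE:-, VALIDATE:-, TRANSFORM:-, EMIT:-] out:-; in:-
Emitted by tick 16: ['P1', 'P2', 'P3', 'P4', 'P5', 'P6']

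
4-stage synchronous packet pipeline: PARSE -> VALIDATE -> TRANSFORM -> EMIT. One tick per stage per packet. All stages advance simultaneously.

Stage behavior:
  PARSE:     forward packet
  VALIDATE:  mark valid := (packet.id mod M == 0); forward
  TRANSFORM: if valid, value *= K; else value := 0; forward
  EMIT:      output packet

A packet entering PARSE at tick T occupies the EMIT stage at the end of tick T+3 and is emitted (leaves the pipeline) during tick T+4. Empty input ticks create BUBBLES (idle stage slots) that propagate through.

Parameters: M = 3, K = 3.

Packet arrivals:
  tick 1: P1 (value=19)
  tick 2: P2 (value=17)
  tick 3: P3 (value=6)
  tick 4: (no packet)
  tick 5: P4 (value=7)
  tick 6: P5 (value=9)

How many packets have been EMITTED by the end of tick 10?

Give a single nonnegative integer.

Tick 1: [PARSE:P1(v=19,ok=F), VALIDATE:-, TRANSFORM:-, EMIT:-] out:-; in:P1
Tick 2: [PARSE:P2(v=17,ok=F), VALIDATE:P1(v=19,ok=F), TRANSFORM:-, EMIT:-] out:-; in:P2
Tick 3: [PARSE:P3(v=6,ok=F), VALIDATE:P2(v=17,ok=F), TRANSFORM:P1(v=0,ok=F), EMIT:-] out:-; in:P3
Tick 4: [PARSE:-, VALIDATE:P3(v=6,ok=T), TRANSFORM:P2(v=0,ok=F), EMIT:P1(v=0,ok=F)] out:-; in:-
Tick 5: [PARSE:P4(v=7,ok=F), VALIDATE:-, TRANSFORM:P3(v=18,ok=T), EMIT:P2(v=0,ok=F)] out:P1(v=0); in:P4
Tick 6: [PARSE:P5(v=9,ok=F), VALIDATE:P4(v=7,ok=F), TRANSFORM:-, EMIT:P3(v=18,ok=T)] out:P2(v=0); in:P5
Tick 7: [PARSE:-, VALIDATE:P5(v=9,ok=F), TRANSFORM:P4(v=0,ok=F), EMIT:-] out:P3(v=18); in:-
Tick 8: [PARSE:-, VALIDATE:-, TRANSFORM:P5(v=0,ok=F), EMIT:P4(v=0,ok=F)] out:-; in:-
Tick 9: [PARSE:-, VALIDATE:-, TRANSFORM:-, EMIT:P5(v=0,ok=F)] out:P4(v=0); in:-
Tick 10: [PARSE:-, VALIDATE:-, TRANSFORM:-, EMIT:-] out:P5(v=0); in:-
Emitted by tick 10: ['P1', 'P2', 'P3', 'P4', 'P5']

Answer: 5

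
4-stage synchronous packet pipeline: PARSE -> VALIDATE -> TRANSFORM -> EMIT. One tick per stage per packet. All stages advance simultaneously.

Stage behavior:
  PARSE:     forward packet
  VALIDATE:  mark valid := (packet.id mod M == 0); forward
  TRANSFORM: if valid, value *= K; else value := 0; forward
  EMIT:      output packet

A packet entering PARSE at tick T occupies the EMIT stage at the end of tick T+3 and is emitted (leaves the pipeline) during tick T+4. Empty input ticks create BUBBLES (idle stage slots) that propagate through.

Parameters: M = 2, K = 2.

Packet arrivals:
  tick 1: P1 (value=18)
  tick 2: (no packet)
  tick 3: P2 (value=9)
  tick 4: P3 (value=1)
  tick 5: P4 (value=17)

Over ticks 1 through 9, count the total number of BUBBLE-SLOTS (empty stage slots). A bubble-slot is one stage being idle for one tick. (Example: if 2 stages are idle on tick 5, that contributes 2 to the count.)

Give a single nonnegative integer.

Answer: 20

Derivation:
Tick 1: [PARSE:P1(v=18,ok=F), VALIDATE:-, TRANSFORM:-, EMIT:-] out:-; bubbles=3
Tick 2: [PARSE:-, VALIDATE:P1(v=18,ok=F), TRANSFORM:-, EMIT:-] out:-; bubbles=3
Tick 3: [PARSE:P2(v=9,ok=F), VALIDATE:-, TRANSFORM:P1(v=0,ok=F), EMIT:-] out:-; bubbles=2
Tick 4: [PARSE:P3(v=1,ok=F), VALIDATE:P2(v=9,ok=T), TRANSFORM:-, EMIT:P1(v=0,ok=F)] out:-; bubbles=1
Tick 5: [PARSE:P4(v=17,ok=F), VALIDATE:P3(v=1,ok=F), TRANSFORM:P2(v=18,ok=T), EMIT:-] out:P1(v=0); bubbles=1
Tick 6: [PARSE:-, VALIDATE:P4(v=17,ok=T), TRANSFORM:P3(v=0,ok=F), EMIT:P2(v=18,ok=T)] out:-; bubbles=1
Tick 7: [PARSE:-, VALIDATE:-, TRANSFORM:P4(v=34,ok=T), EMIT:P3(v=0,ok=F)] out:P2(v=18); bubbles=2
Tick 8: [PARSE:-, VALIDATE:-, TRANSFORM:-, EMIT:P4(v=34,ok=T)] out:P3(v=0); bubbles=3
Tick 9: [PARSE:-, VALIDATE:-, TRANSFORM:-, EMIT:-] out:P4(v=34); bubbles=4
Total bubble-slots: 20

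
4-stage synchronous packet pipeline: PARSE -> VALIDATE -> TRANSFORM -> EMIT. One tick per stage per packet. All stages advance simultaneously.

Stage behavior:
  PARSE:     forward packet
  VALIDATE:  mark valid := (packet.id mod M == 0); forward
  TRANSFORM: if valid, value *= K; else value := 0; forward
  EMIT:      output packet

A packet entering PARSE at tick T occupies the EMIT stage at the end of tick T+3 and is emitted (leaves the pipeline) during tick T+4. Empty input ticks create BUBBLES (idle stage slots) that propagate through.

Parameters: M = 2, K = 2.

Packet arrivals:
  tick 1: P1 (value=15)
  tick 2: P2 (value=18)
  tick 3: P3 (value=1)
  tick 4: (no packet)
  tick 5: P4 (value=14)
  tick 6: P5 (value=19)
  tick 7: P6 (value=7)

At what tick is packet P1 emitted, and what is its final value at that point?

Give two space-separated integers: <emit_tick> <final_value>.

Tick 1: [PARSE:P1(v=15,ok=F), VALIDATE:-, TRANSFORM:-, EMIT:-] out:-; in:P1
Tick 2: [PARSE:P2(v=18,ok=F), VALIDATE:P1(v=15,ok=F), TRANSFORM:-, EMIT:-] out:-; in:P2
Tick 3: [PARSE:P3(v=1,ok=F), VALIDATE:P2(v=18,ok=T), TRANSFORM:P1(v=0,ok=F), EMIT:-] out:-; in:P3
Tick 4: [PARSE:-, VALIDATE:P3(v=1,ok=F), TRANSFORM:P2(v=36,ok=T), EMIT:P1(v=0,ok=F)] out:-; in:-
Tick 5: [PARSE:P4(v=14,ok=F), VALIDATE:-, TRANSFORM:P3(v=0,ok=F), EMIT:P2(v=36,ok=T)] out:P1(v=0); in:P4
Tick 6: [PARSE:P5(v=19,ok=F), VALIDATE:P4(v=14,ok=T), TRANSFORM:-, EMIT:P3(v=0,ok=F)] out:P2(v=36); in:P5
Tick 7: [PARSE:P6(v=7,ok=F), VALIDATE:P5(v=19,ok=F), TRANSFORM:P4(v=28,ok=T), EMIT:-] out:P3(v=0); in:P6
Tick 8: [PARSE:-, VALIDATE:P6(v=7,ok=T), TRANSFORM:P5(v=0,ok=F), EMIT:P4(v=28,ok=T)] out:-; in:-
Tick 9: [PARSE:-, VALIDATE:-, TRANSFORM:P6(v=14,ok=T), EMIT:P5(v=0,ok=F)] out:P4(v=28); in:-
Tick 10: [PARSE:-, VALIDATE:-, TRANSFORM:-, EMIT:P6(v=14,ok=T)] out:P5(v=0); in:-
Tick 11: [PARSE:-, VALIDATE:-, TRANSFORM:-, EMIT:-] out:P6(v=14); in:-
P1: arrives tick 1, valid=False (id=1, id%2=1), emit tick 5, final value 0

Answer: 5 0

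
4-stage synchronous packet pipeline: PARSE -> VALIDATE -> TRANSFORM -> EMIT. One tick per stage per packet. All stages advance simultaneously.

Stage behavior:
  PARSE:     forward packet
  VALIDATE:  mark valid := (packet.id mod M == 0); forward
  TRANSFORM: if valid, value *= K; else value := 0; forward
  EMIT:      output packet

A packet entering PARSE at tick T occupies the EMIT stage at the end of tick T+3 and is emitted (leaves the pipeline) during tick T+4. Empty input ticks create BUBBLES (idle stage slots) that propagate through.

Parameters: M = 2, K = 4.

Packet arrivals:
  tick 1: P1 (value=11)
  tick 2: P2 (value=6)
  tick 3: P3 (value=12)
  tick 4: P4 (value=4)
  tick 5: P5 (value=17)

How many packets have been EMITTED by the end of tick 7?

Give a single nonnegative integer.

Answer: 3

Derivation:
Tick 1: [PARSE:P1(v=11,ok=F), VALIDATE:-, TRANSFORM:-, EMIT:-] out:-; in:P1
Tick 2: [PARSE:P2(v=6,ok=F), VALIDATE:P1(v=11,ok=F), TRANSFORM:-, EMIT:-] out:-; in:P2
Tick 3: [PARSE:P3(v=12,ok=F), VALIDATE:P2(v=6,ok=T), TRANSFORM:P1(v=0,ok=F), EMIT:-] out:-; in:P3
Tick 4: [PARSE:P4(v=4,ok=F), VALIDATE:P3(v=12,ok=F), TRANSFORM:P2(v=24,ok=T), EMIT:P1(v=0,ok=F)] out:-; in:P4
Tick 5: [PARSE:P5(v=17,ok=F), VALIDATE:P4(v=4,ok=T), TRANSFORM:P3(v=0,ok=F), EMIT:P2(v=24,ok=T)] out:P1(v=0); in:P5
Tick 6: [PARSE:-, VALIDATE:P5(v=17,ok=F), TRANSFORM:P4(v=16,ok=T), EMIT:P3(v=0,ok=F)] out:P2(v=24); in:-
Tick 7: [PARSE:-, VALIDATE:-, TRANSFORM:P5(v=0,ok=F), EMIT:P4(v=16,ok=T)] out:P3(v=0); in:-
Emitted by tick 7: ['P1', 'P2', 'P3']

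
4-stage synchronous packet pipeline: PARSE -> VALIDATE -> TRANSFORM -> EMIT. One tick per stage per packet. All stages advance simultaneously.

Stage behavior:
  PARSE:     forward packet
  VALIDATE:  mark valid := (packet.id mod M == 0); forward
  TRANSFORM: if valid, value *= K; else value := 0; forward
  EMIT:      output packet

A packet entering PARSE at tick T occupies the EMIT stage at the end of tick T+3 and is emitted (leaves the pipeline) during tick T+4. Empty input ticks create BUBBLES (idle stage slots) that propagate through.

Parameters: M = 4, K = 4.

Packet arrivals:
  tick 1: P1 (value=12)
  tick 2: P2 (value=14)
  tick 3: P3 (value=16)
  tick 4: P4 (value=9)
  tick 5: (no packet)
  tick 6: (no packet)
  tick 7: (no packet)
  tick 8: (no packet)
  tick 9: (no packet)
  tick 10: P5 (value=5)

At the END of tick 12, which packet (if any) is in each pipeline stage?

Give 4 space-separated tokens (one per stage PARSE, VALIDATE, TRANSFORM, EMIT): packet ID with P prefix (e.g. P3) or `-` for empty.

Answer: - - P5 -

Derivation:
Tick 1: [PARSE:P1(v=12,ok=F), VALIDATE:-, TRANSFORM:-, EMIT:-] out:-; in:P1
Tick 2: [PARSE:P2(v=14,ok=F), VALIDATE:P1(v=12,ok=F), TRANSFORM:-, EMIT:-] out:-; in:P2
Tick 3: [PARSE:P3(v=16,ok=F), VALIDATE:P2(v=14,ok=F), TRANSFORM:P1(v=0,ok=F), EMIT:-] out:-; in:P3
Tick 4: [PARSE:P4(v=9,ok=F), VALIDATE:P3(v=16,ok=F), TRANSFORM:P2(v=0,ok=F), EMIT:P1(v=0,ok=F)] out:-; in:P4
Tick 5: [PARSE:-, VALIDATE:P4(v=9,ok=T), TRANSFORM:P3(v=0,ok=F), EMIT:P2(v=0,ok=F)] out:P1(v=0); in:-
Tick 6: [PARSE:-, VALIDATE:-, TRANSFORM:P4(v=36,ok=T), EMIT:P3(v=0,ok=F)] out:P2(v=0); in:-
Tick 7: [PARSE:-, VALIDATE:-, TRANSFORM:-, EMIT:P4(v=36,ok=T)] out:P3(v=0); in:-
Tick 8: [PARSE:-, VALIDATE:-, TRANSFORM:-, EMIT:-] out:P4(v=36); in:-
Tick 9: [PARSE:-, VALIDATE:-, TRANSFORM:-, EMIT:-] out:-; in:-
Tick 10: [PARSE:P5(v=5,ok=F), VALIDATE:-, TRANSFORM:-, EMIT:-] out:-; in:P5
Tick 11: [PARSE:-, VALIDATE:P5(v=5,ok=F), TRANSFORM:-, EMIT:-] out:-; in:-
Tick 12: [PARSE:-, VALIDATE:-, TRANSFORM:P5(v=0,ok=F), EMIT:-] out:-; in:-
At end of tick 12: ['-', '-', 'P5', '-']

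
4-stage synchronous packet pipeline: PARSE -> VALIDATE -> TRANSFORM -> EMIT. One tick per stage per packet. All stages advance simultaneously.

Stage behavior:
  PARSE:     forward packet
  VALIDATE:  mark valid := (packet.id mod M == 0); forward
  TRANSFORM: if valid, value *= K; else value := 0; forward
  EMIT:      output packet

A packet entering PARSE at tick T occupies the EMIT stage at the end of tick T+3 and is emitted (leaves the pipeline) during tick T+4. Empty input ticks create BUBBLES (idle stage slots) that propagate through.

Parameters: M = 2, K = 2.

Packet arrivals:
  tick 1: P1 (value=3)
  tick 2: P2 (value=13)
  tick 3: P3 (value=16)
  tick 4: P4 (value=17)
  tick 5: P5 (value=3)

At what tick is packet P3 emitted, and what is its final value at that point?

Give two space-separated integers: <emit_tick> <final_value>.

Tick 1: [PARSE:P1(v=3,ok=F), VALIDATE:-, TRANSFORM:-, EMIT:-] out:-; in:P1
Tick 2: [PARSE:P2(v=13,ok=F), VALIDATE:P1(v=3,ok=F), TRANSFORM:-, EMIT:-] out:-; in:P2
Tick 3: [PARSE:P3(v=16,ok=F), VALIDATE:P2(v=13,ok=T), TRANSFORM:P1(v=0,ok=F), EMIT:-] out:-; in:P3
Tick 4: [PARSE:P4(v=17,ok=F), VALIDATE:P3(v=16,ok=F), TRANSFORM:P2(v=26,ok=T), EMIT:P1(v=0,ok=F)] out:-; in:P4
Tick 5: [PARSE:P5(v=3,ok=F), VALIDATE:P4(v=17,ok=T), TRANSFORM:P3(v=0,ok=F), EMIT:P2(v=26,ok=T)] out:P1(v=0); in:P5
Tick 6: [PARSE:-, VALIDATE:P5(v=3,ok=F), TRANSFORM:P4(v=34,ok=T), EMIT:P3(v=0,ok=F)] out:P2(v=26); in:-
Tick 7: [PARSE:-, VALIDATE:-, TRANSFORM:P5(v=0,ok=F), EMIT:P4(v=34,ok=T)] out:P3(v=0); in:-
Tick 8: [PARSE:-, VALIDATE:-, TRANSFORM:-, EMIT:P5(v=0,ok=F)] out:P4(v=34); in:-
Tick 9: [PARSE:-, VALIDATE:-, TRANSFORM:-, EMIT:-] out:P5(v=0); in:-
P3: arrives tick 3, valid=False (id=3, id%2=1), emit tick 7, final value 0

Answer: 7 0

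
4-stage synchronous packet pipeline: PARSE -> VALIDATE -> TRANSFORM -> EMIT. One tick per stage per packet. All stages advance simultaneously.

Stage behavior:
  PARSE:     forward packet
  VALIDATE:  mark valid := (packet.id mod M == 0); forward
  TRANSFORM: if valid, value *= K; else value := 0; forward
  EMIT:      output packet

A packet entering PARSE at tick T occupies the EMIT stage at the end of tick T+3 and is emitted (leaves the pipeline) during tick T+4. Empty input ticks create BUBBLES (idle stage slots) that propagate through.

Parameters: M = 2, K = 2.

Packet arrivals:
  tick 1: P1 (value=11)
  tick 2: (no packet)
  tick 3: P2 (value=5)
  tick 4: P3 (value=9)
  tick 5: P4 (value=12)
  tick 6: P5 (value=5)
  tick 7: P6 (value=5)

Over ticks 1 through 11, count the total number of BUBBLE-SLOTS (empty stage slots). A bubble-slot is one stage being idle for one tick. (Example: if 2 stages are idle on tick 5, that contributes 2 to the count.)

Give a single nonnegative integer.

Answer: 20

Derivation:
Tick 1: [PARSE:P1(v=11,ok=F), VALIDATE:-, TRANSFORM:-, EMIT:-] out:-; bubbles=3
Tick 2: [PARSE:-, VALIDATE:P1(v=11,ok=F), TRANSFORM:-, EMIT:-] out:-; bubbles=3
Tick 3: [PARSE:P2(v=5,ok=F), VALIDATE:-, TRANSFORM:P1(v=0,ok=F), EMIT:-] out:-; bubbles=2
Tick 4: [PARSE:P3(v=9,ok=F), VALIDATE:P2(v=5,ok=T), TRANSFORM:-, EMIT:P1(v=0,ok=F)] out:-; bubbles=1
Tick 5: [PARSE:P4(v=12,ok=F), VALIDATE:P3(v=9,ok=F), TRANSFORM:P2(v=10,ok=T), EMIT:-] out:P1(v=0); bubbles=1
Tick 6: [PARSE:P5(v=5,ok=F), VALIDATE:P4(v=12,ok=T), TRANSFORM:P3(v=0,ok=F), EMIT:P2(v=10,ok=T)] out:-; bubbles=0
Tick 7: [PARSE:P6(v=5,ok=F), VALIDATE:P5(v=5,ok=F), TRANSFORM:P4(v=24,ok=T), EMIT:P3(v=0,ok=F)] out:P2(v=10); bubbles=0
Tick 8: [PARSE:-, VALIDATE:P6(v=5,ok=T), TRANSFORM:P5(v=0,ok=F), EMIT:P4(v=24,ok=T)] out:P3(v=0); bubbles=1
Tick 9: [PARSE:-, VALIDATE:-, TRANSFORM:P6(v=10,ok=T), EMIT:P5(v=0,ok=F)] out:P4(v=24); bubbles=2
Tick 10: [PARSE:-, VALIDATE:-, TRANSFORM:-, EMIT:P6(v=10,ok=T)] out:P5(v=0); bubbles=3
Tick 11: [PARSE:-, VALIDATE:-, TRANSFORM:-, EMIT:-] out:P6(v=10); bubbles=4
Total bubble-slots: 20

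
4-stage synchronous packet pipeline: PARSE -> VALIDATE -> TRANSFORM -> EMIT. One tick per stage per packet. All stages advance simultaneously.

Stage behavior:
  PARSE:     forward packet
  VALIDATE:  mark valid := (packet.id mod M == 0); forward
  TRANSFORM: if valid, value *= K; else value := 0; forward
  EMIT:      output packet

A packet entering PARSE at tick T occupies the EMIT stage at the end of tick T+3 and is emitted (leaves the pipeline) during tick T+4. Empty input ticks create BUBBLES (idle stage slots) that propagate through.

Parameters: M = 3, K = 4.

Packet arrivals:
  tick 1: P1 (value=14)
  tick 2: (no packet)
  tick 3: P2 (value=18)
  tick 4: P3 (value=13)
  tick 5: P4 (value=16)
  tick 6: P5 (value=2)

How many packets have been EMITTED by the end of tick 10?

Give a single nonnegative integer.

Answer: 5

Derivation:
Tick 1: [PARSE:P1(v=14,ok=F), VALIDATE:-, TRANSFORM:-, EMIT:-] out:-; in:P1
Tick 2: [PARSE:-, VALIDATE:P1(v=14,ok=F), TRANSFORM:-, EMIT:-] out:-; in:-
Tick 3: [PARSE:P2(v=18,ok=F), VALIDATE:-, TRANSFORM:P1(v=0,ok=F), EMIT:-] out:-; in:P2
Tick 4: [PARSE:P3(v=13,ok=F), VALIDATE:P2(v=18,ok=F), TRANSFORM:-, EMIT:P1(v=0,ok=F)] out:-; in:P3
Tick 5: [PARSE:P4(v=16,ok=F), VALIDATE:P3(v=13,ok=T), TRANSFORM:P2(v=0,ok=F), EMIT:-] out:P1(v=0); in:P4
Tick 6: [PARSE:P5(v=2,ok=F), VALIDATE:P4(v=16,ok=F), TRANSFORM:P3(v=52,ok=T), EMIT:P2(v=0,ok=F)] out:-; in:P5
Tick 7: [PARSE:-, VALIDATE:P5(v=2,ok=F), TRANSFORM:P4(v=0,ok=F), EMIT:P3(v=52,ok=T)] out:P2(v=0); in:-
Tick 8: [PARSE:-, VALIDATE:-, TRANSFORM:P5(v=0,ok=F), EMIT:P4(v=0,ok=F)] out:P3(v=52); in:-
Tick 9: [PARSE:-, VALIDATE:-, TRANSFORM:-, EMIT:P5(v=0,ok=F)] out:P4(v=0); in:-
Tick 10: [PARSE:-, VALIDATE:-, TRANSFORM:-, EMIT:-] out:P5(v=0); in:-
Emitted by tick 10: ['P1', 'P2', 'P3', 'P4', 'P5']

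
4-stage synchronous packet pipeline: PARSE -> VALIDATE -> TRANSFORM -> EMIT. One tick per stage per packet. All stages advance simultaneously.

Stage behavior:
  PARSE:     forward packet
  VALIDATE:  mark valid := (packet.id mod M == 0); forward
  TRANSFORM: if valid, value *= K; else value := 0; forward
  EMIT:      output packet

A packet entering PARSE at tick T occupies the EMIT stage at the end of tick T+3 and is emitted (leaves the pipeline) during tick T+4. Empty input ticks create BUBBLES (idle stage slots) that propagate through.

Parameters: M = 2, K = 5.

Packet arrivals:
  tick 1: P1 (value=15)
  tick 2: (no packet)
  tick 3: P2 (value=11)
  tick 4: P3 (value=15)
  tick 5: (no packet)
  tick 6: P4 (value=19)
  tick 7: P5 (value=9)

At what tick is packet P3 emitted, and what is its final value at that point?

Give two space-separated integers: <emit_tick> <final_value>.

Answer: 8 0

Derivation:
Tick 1: [PARSE:P1(v=15,ok=F), VALIDATE:-, TRANSFORM:-, EMIT:-] out:-; in:P1
Tick 2: [PARSE:-, VALIDATE:P1(v=15,ok=F), TRANSFORM:-, EMIT:-] out:-; in:-
Tick 3: [PARSE:P2(v=11,ok=F), VALIDATE:-, TRANSFORM:P1(v=0,ok=F), EMIT:-] out:-; in:P2
Tick 4: [PARSE:P3(v=15,ok=F), VALIDATE:P2(v=11,ok=T), TRANSFORM:-, EMIT:P1(v=0,ok=F)] out:-; in:P3
Tick 5: [PARSE:-, VALIDATE:P3(v=15,ok=F), TRANSFORM:P2(v=55,ok=T), EMIT:-] out:P1(v=0); in:-
Tick 6: [PARSE:P4(v=19,ok=F), VALIDATE:-, TRANSFORM:P3(v=0,ok=F), EMIT:P2(v=55,ok=T)] out:-; in:P4
Tick 7: [PARSE:P5(v=9,ok=F), VALIDATE:P4(v=19,ok=T), TRANSFORM:-, EMIT:P3(v=0,ok=F)] out:P2(v=55); in:P5
Tick 8: [PARSE:-, VALIDATE:P5(v=9,ok=F), TRANSFORM:P4(v=95,ok=T), EMIT:-] out:P3(v=0); in:-
Tick 9: [PARSE:-, VALIDATE:-, TRANSFORM:P5(v=0,ok=F), EMIT:P4(v=95,ok=T)] out:-; in:-
Tick 10: [PARSE:-, VALIDATE:-, TRANSFORM:-, EMIT:P5(v=0,ok=F)] out:P4(v=95); in:-
Tick 11: [PARSE:-, VALIDATE:-, TRANSFORM:-, EMIT:-] out:P5(v=0); in:-
P3: arrives tick 4, valid=False (id=3, id%2=1), emit tick 8, final value 0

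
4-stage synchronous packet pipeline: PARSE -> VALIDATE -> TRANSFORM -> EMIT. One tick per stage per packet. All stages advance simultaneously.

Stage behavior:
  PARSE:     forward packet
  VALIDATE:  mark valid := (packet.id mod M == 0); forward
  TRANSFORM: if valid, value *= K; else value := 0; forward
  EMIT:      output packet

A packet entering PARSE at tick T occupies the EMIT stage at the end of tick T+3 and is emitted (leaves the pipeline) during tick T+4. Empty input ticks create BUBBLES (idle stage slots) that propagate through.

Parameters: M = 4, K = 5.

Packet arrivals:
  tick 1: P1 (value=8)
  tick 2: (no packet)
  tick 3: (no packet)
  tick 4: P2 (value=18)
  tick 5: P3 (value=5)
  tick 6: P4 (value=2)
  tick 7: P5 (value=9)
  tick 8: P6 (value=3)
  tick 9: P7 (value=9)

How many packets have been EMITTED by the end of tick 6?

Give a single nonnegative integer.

Answer: 1

Derivation:
Tick 1: [PARSE:P1(v=8,ok=F), VALIDATE:-, TRANSFORM:-, EMIT:-] out:-; in:P1
Tick 2: [PARSE:-, VALIDATE:P1(v=8,ok=F), TRANSFORM:-, EMIT:-] out:-; in:-
Tick 3: [PARSE:-, VALIDATE:-, TRANSFORM:P1(v=0,ok=F), EMIT:-] out:-; in:-
Tick 4: [PARSE:P2(v=18,ok=F), VALIDATE:-, TRANSFORM:-, EMIT:P1(v=0,ok=F)] out:-; in:P2
Tick 5: [PARSE:P3(v=5,ok=F), VALIDATE:P2(v=18,ok=F), TRANSFORM:-, EMIT:-] out:P1(v=0); in:P3
Tick 6: [PARSE:P4(v=2,ok=F), VALIDATE:P3(v=5,ok=F), TRANSFORM:P2(v=0,ok=F), EMIT:-] out:-; in:P4
Emitted by tick 6: ['P1']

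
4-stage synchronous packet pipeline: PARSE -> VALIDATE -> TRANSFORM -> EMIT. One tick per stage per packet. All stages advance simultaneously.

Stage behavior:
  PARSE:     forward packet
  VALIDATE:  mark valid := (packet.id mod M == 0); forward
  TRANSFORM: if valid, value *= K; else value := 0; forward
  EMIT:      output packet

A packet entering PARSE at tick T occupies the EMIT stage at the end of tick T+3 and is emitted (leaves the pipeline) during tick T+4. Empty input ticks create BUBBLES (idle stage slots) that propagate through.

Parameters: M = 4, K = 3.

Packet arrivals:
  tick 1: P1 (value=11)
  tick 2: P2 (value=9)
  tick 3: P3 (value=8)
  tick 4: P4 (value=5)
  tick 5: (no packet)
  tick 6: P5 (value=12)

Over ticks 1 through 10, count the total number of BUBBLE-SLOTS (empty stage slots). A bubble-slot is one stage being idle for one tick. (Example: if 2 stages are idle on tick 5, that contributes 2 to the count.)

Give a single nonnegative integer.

Tick 1: [PARSE:P1(v=11,ok=F), VALIDATE:-, TRANSFORM:-, EMIT:-] out:-; bubbles=3
Tick 2: [PARSE:P2(v=9,ok=F), VALIDATE:P1(v=11,ok=F), TRANSFORM:-, EMIT:-] out:-; bubbles=2
Tick 3: [PARSE:P3(v=8,ok=F), VALIDATE:P2(v=9,ok=F), TRANSFORM:P1(v=0,ok=F), EMIT:-] out:-; bubbles=1
Tick 4: [PARSE:P4(v=5,ok=F), VALIDATE:P3(v=8,ok=F), TRANSFORM:P2(v=0,ok=F), EMIT:P1(v=0,ok=F)] out:-; bubbles=0
Tick 5: [PARSE:-, VALIDATE:P4(v=5,ok=T), TRANSFORM:P3(v=0,ok=F), EMIT:P2(v=0,ok=F)] out:P1(v=0); bubbles=1
Tick 6: [PARSE:P5(v=12,ok=F), VALIDATE:-, TRANSFORM:P4(v=15,ok=T), EMIT:P3(v=0,ok=F)] out:P2(v=0); bubbles=1
Tick 7: [PARSE:-, VALIDATE:P5(v=12,ok=F), TRANSFORM:-, EMIT:P4(v=15,ok=T)] out:P3(v=0); bubbles=2
Tick 8: [PARSE:-, VALIDATE:-, TRANSFORM:P5(v=0,ok=F), EMIT:-] out:P4(v=15); bubbles=3
Tick 9: [PARSE:-, VALIDATE:-, TRANSFORM:-, EMIT:P5(v=0,ok=F)] out:-; bubbles=3
Tick 10: [PARSE:-, VALIDATE:-, TRANSFORM:-, EMIT:-] out:P5(v=0); bubbles=4
Total bubble-slots: 20

Answer: 20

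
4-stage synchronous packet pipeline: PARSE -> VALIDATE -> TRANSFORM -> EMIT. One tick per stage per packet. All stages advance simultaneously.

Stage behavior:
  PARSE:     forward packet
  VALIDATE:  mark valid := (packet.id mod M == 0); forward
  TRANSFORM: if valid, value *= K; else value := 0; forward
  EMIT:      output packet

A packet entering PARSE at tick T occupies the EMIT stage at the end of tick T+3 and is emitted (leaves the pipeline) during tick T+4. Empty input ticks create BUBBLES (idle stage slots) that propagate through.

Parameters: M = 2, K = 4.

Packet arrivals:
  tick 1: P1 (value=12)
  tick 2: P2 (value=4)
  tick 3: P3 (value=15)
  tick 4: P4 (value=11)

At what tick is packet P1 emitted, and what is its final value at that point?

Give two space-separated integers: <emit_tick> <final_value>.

Tick 1: [PARSE:P1(v=12,ok=F), VALIDATE:-, TRANSFORM:-, EMIT:-] out:-; in:P1
Tick 2: [PARSE:P2(v=4,ok=F), VALIDATE:P1(v=12,ok=F), TRANSFORM:-, EMIT:-] out:-; in:P2
Tick 3: [PARSE:P3(v=15,ok=F), VALIDATE:P2(v=4,ok=T), TRANSFORM:P1(v=0,ok=F), EMIT:-] out:-; in:P3
Tick 4: [PARSE:P4(v=11,ok=F), VALIDATE:P3(v=15,ok=F), TRANSFORM:P2(v=16,ok=T), EMIT:P1(v=0,ok=F)] out:-; in:P4
Tick 5: [PARSE:-, VALIDATE:P4(v=11,ok=T), TRANSFORM:P3(v=0,ok=F), EMIT:P2(v=16,ok=T)] out:P1(v=0); in:-
Tick 6: [PARSE:-, VALIDATE:-, TRANSFORM:P4(v=44,ok=T), EMIT:P3(v=0,ok=F)] out:P2(v=16); in:-
Tick 7: [PARSE:-, VALIDATE:-, TRANSFORM:-, EMIT:P4(v=44,ok=T)] out:P3(v=0); in:-
Tick 8: [PARSE:-, VALIDATE:-, TRANSFORM:-, EMIT:-] out:P4(v=44); in:-
P1: arrives tick 1, valid=False (id=1, id%2=1), emit tick 5, final value 0

Answer: 5 0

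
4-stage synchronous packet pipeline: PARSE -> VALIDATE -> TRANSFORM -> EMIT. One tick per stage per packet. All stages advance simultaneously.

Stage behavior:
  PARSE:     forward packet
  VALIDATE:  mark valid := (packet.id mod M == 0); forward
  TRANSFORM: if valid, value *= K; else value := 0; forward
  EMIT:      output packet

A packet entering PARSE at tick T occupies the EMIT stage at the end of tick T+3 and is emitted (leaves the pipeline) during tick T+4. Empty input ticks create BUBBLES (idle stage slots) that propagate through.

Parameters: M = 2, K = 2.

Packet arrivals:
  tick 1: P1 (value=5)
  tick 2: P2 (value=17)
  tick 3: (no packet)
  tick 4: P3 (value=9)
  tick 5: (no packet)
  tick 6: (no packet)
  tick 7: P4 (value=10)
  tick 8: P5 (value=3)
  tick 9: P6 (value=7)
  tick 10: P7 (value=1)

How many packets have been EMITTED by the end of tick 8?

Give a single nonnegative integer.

Tick 1: [PARSE:P1(v=5,ok=F), VALIDATE:-, TRANSFORM:-, EMIT:-] out:-; in:P1
Tick 2: [PARSE:P2(v=17,ok=F), VALIDATE:P1(v=5,ok=F), TRANSFORM:-, EMIT:-] out:-; in:P2
Tick 3: [PARSE:-, VALIDATE:P2(v=17,ok=T), TRANSFORM:P1(v=0,ok=F), EMIT:-] out:-; in:-
Tick 4: [PARSE:P3(v=9,ok=F), VALIDATE:-, TRANSFORM:P2(v=34,ok=T), EMIT:P1(v=0,ok=F)] out:-; in:P3
Tick 5: [PARSE:-, VALIDATE:P3(v=9,ok=F), TRANSFORM:-, EMIT:P2(v=34,ok=T)] out:P1(v=0); in:-
Tick 6: [PARSE:-, VALIDATE:-, TRANSFORM:P3(v=0,ok=F), EMIT:-] out:P2(v=34); in:-
Tick 7: [PARSE:P4(v=10,ok=F), VALIDATE:-, TRANSFORM:-, EMIT:P3(v=0,ok=F)] out:-; in:P4
Tick 8: [PARSE:P5(v=3,ok=F), VALIDATE:P4(v=10,ok=T), TRANSFORM:-, EMIT:-] out:P3(v=0); in:P5
Emitted by tick 8: ['P1', 'P2', 'P3']

Answer: 3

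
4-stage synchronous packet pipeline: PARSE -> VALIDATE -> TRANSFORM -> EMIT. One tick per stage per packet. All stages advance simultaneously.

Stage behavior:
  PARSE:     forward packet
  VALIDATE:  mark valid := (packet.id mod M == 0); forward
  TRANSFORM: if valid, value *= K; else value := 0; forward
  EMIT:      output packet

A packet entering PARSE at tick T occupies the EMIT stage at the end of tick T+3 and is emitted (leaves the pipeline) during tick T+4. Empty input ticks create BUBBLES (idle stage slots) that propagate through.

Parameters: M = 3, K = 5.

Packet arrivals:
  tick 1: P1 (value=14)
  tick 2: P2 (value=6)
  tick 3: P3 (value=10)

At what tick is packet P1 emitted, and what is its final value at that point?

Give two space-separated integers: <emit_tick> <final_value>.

Tick 1: [PARSE:P1(v=14,ok=F), VALIDATE:-, TRANSFORM:-, EMIT:-] out:-; in:P1
Tick 2: [PARSE:P2(v=6,ok=F), VALIDATE:P1(v=14,ok=F), TRANSFORM:-, EMIT:-] out:-; in:P2
Tick 3: [PARSE:P3(v=10,ok=F), VALIDATE:P2(v=6,ok=F), TRANSFORM:P1(v=0,ok=F), EMIT:-] out:-; in:P3
Tick 4: [PARSE:-, VALIDATE:P3(v=10,ok=T), TRANSFORM:P2(v=0,ok=F), EMIT:P1(v=0,ok=F)] out:-; in:-
Tick 5: [PARSE:-, VALIDATE:-, TRANSFORM:P3(v=50,ok=T), EMIT:P2(v=0,ok=F)] out:P1(v=0); in:-
Tick 6: [PARSE:-, VALIDATE:-, TRANSFORM:-, EMIT:P3(v=50,ok=T)] out:P2(v=0); in:-
Tick 7: [PARSE:-, VALIDATE:-, TRANSFORM:-, EMIT:-] out:P3(v=50); in:-
P1: arrives tick 1, valid=False (id=1, id%3=1), emit tick 5, final value 0

Answer: 5 0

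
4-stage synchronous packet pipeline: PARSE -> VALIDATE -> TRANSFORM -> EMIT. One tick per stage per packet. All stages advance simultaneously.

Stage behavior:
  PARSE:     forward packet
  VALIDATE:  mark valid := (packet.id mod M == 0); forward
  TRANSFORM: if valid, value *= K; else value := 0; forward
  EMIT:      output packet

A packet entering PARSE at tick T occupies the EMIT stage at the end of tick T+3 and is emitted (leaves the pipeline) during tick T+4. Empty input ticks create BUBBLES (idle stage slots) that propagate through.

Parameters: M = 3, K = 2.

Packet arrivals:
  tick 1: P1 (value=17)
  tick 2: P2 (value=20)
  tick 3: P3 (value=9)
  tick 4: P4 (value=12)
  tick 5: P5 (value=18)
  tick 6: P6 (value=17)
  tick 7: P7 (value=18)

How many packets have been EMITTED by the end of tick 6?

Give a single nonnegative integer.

Tick 1: [PARSE:P1(v=17,ok=F), VALIDATE:-, TRANSFORM:-, EMIT:-] out:-; in:P1
Tick 2: [PARSE:P2(v=20,ok=F), VALIDATE:P1(v=17,ok=F), TRANSFORM:-, EMIT:-] out:-; in:P2
Tick 3: [PARSE:P3(v=9,ok=F), VALIDATE:P2(v=20,ok=F), TRANSFORM:P1(v=0,ok=F), EMIT:-] out:-; in:P3
Tick 4: [PARSE:P4(v=12,ok=F), VALIDATE:P3(v=9,ok=T), TRANSFORM:P2(v=0,ok=F), EMIT:P1(v=0,ok=F)] out:-; in:P4
Tick 5: [PARSE:P5(v=18,ok=F), VALIDATE:P4(v=12,ok=F), TRANSFORM:P3(v=18,ok=T), EMIT:P2(v=0,ok=F)] out:P1(v=0); in:P5
Tick 6: [PARSE:P6(v=17,ok=F), VALIDATE:P5(v=18,ok=F), TRANSFORM:P4(v=0,ok=F), EMIT:P3(v=18,ok=T)] out:P2(v=0); in:P6
Emitted by tick 6: ['P1', 'P2']

Answer: 2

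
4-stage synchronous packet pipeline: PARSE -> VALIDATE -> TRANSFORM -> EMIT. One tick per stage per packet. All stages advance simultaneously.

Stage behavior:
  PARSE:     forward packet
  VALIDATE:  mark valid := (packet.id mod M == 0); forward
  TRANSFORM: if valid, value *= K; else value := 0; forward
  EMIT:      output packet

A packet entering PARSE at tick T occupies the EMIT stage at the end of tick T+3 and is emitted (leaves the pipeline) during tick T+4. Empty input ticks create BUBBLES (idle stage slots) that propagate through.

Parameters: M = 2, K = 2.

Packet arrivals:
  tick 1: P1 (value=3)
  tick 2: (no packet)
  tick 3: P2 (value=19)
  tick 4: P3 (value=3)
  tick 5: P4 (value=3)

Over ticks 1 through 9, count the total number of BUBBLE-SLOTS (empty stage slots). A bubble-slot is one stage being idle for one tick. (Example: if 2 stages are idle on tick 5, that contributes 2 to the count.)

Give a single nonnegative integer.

Tick 1: [PARSE:P1(v=3,ok=F), VALIDATE:-, TRANSFORM:-, EMIT:-] out:-; bubbles=3
Tick 2: [PARSE:-, VALIDATE:P1(v=3,ok=F), TRANSFORM:-, EMIT:-] out:-; bubbles=3
Tick 3: [PARSE:P2(v=19,ok=F), VALIDATE:-, TRANSFORM:P1(v=0,ok=F), EMIT:-] out:-; bubbles=2
Tick 4: [PARSE:P3(v=3,ok=F), VALIDATE:P2(v=19,ok=T), TRANSFORM:-, EMIT:P1(v=0,ok=F)] out:-; bubbles=1
Tick 5: [PARSE:P4(v=3,ok=F), VALIDATE:P3(v=3,ok=F), TRANSFORM:P2(v=38,ok=T), EMIT:-] out:P1(v=0); bubbles=1
Tick 6: [PARSE:-, VALIDATE:P4(v=3,ok=T), TRANSFORM:P3(v=0,ok=F), EMIT:P2(v=38,ok=T)] out:-; bubbles=1
Tick 7: [PARSE:-, VALIDATE:-, TRANSFORM:P4(v=6,ok=T), EMIT:P3(v=0,ok=F)] out:P2(v=38); bubbles=2
Tick 8: [PARSE:-, VALIDATE:-, TRANSFORM:-, EMIT:P4(v=6,ok=T)] out:P3(v=0); bubbles=3
Tick 9: [PARSE:-, VALIDATE:-, TRANSFORM:-, EMIT:-] out:P4(v=6); bubbles=4
Total bubble-slots: 20

Answer: 20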